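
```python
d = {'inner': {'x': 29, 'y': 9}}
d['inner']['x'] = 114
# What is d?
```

After line 1: d = {'inner': {'x': 29, 'y': 9}}
After line 2 (inner x overwritten): d = {'inner': {'x': 114, 'y': 9}}

{'inner': {'x': 114, 'y': 9}}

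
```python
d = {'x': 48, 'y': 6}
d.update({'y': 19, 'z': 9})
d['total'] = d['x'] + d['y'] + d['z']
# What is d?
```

After line 1: d = {'x': 48, 'y': 6}
After line 2 (y overwritten, z added): d = {'x': 48, 'y': 19, 'z': 9}
After line 3 (total = 48 + 19 + 9 = 76): d = {'x': 48, 'y': 19, 'z': 9, 'total': 76}

{'x': 48, 'y': 19, 'z': 9, 'total': 76}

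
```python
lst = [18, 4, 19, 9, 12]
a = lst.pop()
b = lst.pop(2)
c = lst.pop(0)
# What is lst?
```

After line 1: lst = [18, 4, 19, 9, 12]
After line 2 (pop() -> a = 12): lst = [18, 4, 19, 9]
After line 3 (pop(2) -> b = 19): lst = [18, 4, 9]
After line 4 (pop(0) -> c = 18): lst = [4, 9]

[4, 9]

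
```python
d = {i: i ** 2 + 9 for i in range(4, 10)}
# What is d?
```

{4: 25, 5: 34, 6: 45, 7: 58, 8: 73, 9: 90}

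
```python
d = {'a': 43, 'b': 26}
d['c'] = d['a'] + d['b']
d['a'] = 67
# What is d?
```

After line 1: d = {'a': 43, 'b': 26}
After line 2 (d['c'] = 43 + 26): d = {'a': 43, 'b': 26, 'c': 69}
After line 3: d = {'a': 67, 'b': 26, 'c': 69}

{'a': 67, 'b': 26, 'c': 69}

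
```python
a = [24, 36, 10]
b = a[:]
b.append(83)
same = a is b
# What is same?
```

After line 1: a = [24, 36, 10]
After line 2 (b = a[:] is a shallow copy, new object): a = [24, 36, 10], b = [24, 36, 10]
After line 3 (append only mutates b): a = [24, 36, 10], b = [24, 36, 10, 83]
After line 4 (same = a is b; different objects -> False): same = False

False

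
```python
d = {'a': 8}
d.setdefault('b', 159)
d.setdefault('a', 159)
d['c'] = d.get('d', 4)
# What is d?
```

After line 1: d = {'a': 8}
After line 2 (setdefault adds 'b'=159): d = {'a': 8, 'b': 159}
After line 3 (setdefault 'a' no-op, already exists): d = {'a': 8, 'b': 159}
After line 4 (get('d', 4) returns default since 'd' not in d): d = {'a': 8, 'b': 159, 'c': 4}

{'a': 8, 'b': 159, 'c': 4}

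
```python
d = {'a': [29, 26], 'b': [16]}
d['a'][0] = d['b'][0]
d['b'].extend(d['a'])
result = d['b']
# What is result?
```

After line 1: d = {'a': [29, 26], 'b': [16]}
After line 2 (a[0] = b[0] = 16): d = {'a': [16, 26], 'b': [16]}
After line 3 (b.extend(a) appends [16, 26]): d = {'a': [16, 26], 'b': [16, 16, 26]}
After line 4: result = d['b'] = [16, 16, 26]

[16, 16, 26]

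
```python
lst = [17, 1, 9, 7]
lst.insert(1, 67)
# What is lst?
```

[17, 67, 1, 9, 7]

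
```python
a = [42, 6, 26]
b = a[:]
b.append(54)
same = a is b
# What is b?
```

After line 1: a = [42, 6, 26]
After line 2 (b = a[:] is a shallow copy, new object): a = [42, 6, 26], b = [42, 6, 26]
After line 3 (append only mutates b): a = [42, 6, 26], b = [42, 6, 26, 54]
After line 4 (same = a is b; different objects -> False): same = False

[42, 6, 26, 54]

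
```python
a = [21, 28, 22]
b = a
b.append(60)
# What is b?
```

After line 1: a = [21, 28, 22]
After line 2 (b = a is an alias, same object): a = [21, 28, 22], b = [21, 28, 22]
After line 3 (b.append mutates the shared list): a = [21, 28, 22, 60], b = [21, 28, 22, 60]

[21, 28, 22, 60]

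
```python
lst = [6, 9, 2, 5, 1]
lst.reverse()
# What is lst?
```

[1, 5, 2, 9, 6]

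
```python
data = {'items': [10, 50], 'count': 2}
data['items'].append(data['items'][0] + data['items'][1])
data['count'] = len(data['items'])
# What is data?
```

After line 1: data = {'items': [10, 50], 'count': 2}
After line 2 (append 10 + 50 = 60): data = {'items': [10, 50, 60], 'count': 2}
After line 3 (count = len(items) = 3): data = {'items': [10, 50, 60], 'count': 3}

{'items': [10, 50, 60], 'count': 3}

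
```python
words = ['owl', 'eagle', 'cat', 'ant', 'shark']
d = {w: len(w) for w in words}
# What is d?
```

{'owl': 3, 'eagle': 5, 'cat': 3, 'ant': 3, 'shark': 5}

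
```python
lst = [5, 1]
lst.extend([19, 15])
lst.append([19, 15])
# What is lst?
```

After line 1: lst = [5, 1]
After line 2 (extend unpacks [19, 15]): lst = [5, 1, 19, 15]
After line 3 (append adds [19, 15] as single element): lst = [5, 1, 19, 15, [19, 15]]

[5, 1, 19, 15, [19, 15]]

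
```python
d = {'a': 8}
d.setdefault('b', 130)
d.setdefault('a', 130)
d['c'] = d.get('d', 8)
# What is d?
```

After line 1: d = {'a': 8}
After line 2 (setdefault adds 'b'=130): d = {'a': 8, 'b': 130}
After line 3 (setdefault 'a' no-op, already exists): d = {'a': 8, 'b': 130}
After line 4 (get('d', 8) returns default since 'd' not in d): d = {'a': 8, 'b': 130, 'c': 8}

{'a': 8, 'b': 130, 'c': 8}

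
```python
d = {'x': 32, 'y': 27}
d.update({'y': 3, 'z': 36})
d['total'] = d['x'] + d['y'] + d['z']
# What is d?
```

After line 1: d = {'x': 32, 'y': 27}
After line 2 (y overwritten, z added): d = {'x': 32, 'y': 3, 'z': 36}
After line 3 (total = 32 + 3 + 36 = 71): d = {'x': 32, 'y': 3, 'z': 36, 'total': 71}

{'x': 32, 'y': 3, 'z': 36, 'total': 71}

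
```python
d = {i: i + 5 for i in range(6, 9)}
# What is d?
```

{6: 11, 7: 12, 8: 13}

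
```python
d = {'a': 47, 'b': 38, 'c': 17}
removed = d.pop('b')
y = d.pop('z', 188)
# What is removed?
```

After line 1: d = {'a': 47, 'b': 38, 'c': 17}
After line 2 (pop 'b' returns 38): d = {'a': 47, 'c': 17}, removed = 38
After line 3 (pop 'z' missing, returns default 188): d = {'a': 47, 'c': 17}, y = 188

38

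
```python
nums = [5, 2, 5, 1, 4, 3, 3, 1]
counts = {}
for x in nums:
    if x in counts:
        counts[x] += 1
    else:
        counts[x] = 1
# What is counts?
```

Initial: counts = {}, nums = [5, 2, 5, 1, 4, 3, 3, 1]
See 5: counts = {5: 1}
See 2: counts = {5: 1, 2: 1}
See 5: counts = {5: 2, 2: 1}
See 1: counts = {5: 2, 2: 1, 1: 1}
See 4: counts = {5: 2, 2: 1, 1: 1, 4: 1}
See 3: counts = {5: 2, 2: 1, 1: 1, 4: 1, 3: 1}
See 3: counts = {5: 2, 2: 1, 1: 1, 4: 1, 3: 2}
See 1: counts = {5: 2, 2: 1, 1: 2, 4: 1, 3: 2}

{5: 2, 2: 1, 1: 2, 4: 1, 3: 2}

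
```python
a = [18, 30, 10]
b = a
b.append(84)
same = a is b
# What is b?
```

After line 1: a = [18, 30, 10]
After line 2 (b = a is an alias, same object): a = [18, 30, 10], b = [18, 30, 10]
After line 3 (b.append mutates the shared list): a = [18, 30, 10, 84], b = [18, 30, 10, 84]
After line 4 (same = a is b; same object -> True): same = True

[18, 30, 10, 84]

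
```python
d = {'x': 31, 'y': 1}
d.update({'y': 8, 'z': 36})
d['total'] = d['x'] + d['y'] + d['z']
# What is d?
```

After line 1: d = {'x': 31, 'y': 1}
After line 2 (y overwritten, z added): d = {'x': 31, 'y': 8, 'z': 36}
After line 3 (total = 31 + 8 + 36 = 75): d = {'x': 31, 'y': 8, 'z': 36, 'total': 75}

{'x': 31, 'y': 8, 'z': 36, 'total': 75}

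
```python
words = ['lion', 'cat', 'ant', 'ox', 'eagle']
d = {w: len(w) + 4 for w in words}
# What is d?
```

{'lion': 8, 'cat': 7, 'ant': 7, 'ox': 6, 'eagle': 9}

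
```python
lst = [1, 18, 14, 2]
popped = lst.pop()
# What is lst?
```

[1, 18, 14]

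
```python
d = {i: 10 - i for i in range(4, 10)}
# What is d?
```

{4: 6, 5: 5, 6: 4, 7: 3, 8: 2, 9: 1}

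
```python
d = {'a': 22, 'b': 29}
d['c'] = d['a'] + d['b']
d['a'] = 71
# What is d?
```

After line 1: d = {'a': 22, 'b': 29}
After line 2 (d['c'] = 22 + 29): d = {'a': 22, 'b': 29, 'c': 51}
After line 3: d = {'a': 71, 'b': 29, 'c': 51}

{'a': 71, 'b': 29, 'c': 51}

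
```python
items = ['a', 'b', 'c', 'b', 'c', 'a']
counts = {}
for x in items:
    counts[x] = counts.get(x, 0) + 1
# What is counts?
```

Initial: counts = {}, items = ['a', 'b', 'c', 'b', 'c', 'a']
See 'a': counts = {'a': 1}
See 'b': counts = {'a': 1, 'b': 1}
See 'c': counts = {'a': 1, 'b': 1, 'c': 1}
See 'b': counts = {'a': 1, 'b': 2, 'c': 1}
See 'c': counts = {'a': 1, 'b': 2, 'c': 2}
See 'a': counts = {'a': 2, 'b': 2, 'c': 2}

{'a': 2, 'b': 2, 'c': 2}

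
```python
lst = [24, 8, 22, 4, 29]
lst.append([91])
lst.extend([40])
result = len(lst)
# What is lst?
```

After line 1: lst = [24, 8, 22, 4, 29]
After line 2 (append adds [91] as single element): lst = [24, 8, 22, 4, 29, [91]]
After line 3 (extend unpacks [40], adds 40): lst = [24, 8, 22, 4, 29, [91], 40]
After line 4: result = len(lst) = 7

[24, 8, 22, 4, 29, [91], 40]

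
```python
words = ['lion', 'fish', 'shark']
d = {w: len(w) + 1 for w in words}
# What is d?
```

{'lion': 5, 'fish': 5, 'shark': 6}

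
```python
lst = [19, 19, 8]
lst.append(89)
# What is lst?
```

[19, 19, 8, 89]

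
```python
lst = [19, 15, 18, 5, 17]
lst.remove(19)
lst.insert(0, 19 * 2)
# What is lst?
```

After line 1: lst = [19, 15, 18, 5, 17]
After line 2 (remove first 19): lst = [15, 18, 5, 17]
After line 3 (insert 38 at index 0): lst = [38, 15, 18, 5, 17]

[38, 15, 18, 5, 17]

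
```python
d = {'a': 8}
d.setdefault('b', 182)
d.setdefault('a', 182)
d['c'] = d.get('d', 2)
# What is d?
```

After line 1: d = {'a': 8}
After line 2 (setdefault adds 'b'=182): d = {'a': 8, 'b': 182}
After line 3 (setdefault 'a' no-op, already exists): d = {'a': 8, 'b': 182}
After line 4 (get('d', 2) returns default since 'd' not in d): d = {'a': 8, 'b': 182, 'c': 2}

{'a': 8, 'b': 182, 'c': 2}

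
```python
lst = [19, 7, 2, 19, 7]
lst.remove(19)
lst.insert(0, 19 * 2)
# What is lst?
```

After line 1: lst = [19, 7, 2, 19, 7]
After line 2 (remove first 19): lst = [7, 2, 19, 7]
After line 3 (insert 38 at index 0): lst = [38, 7, 2, 19, 7]

[38, 7, 2, 19, 7]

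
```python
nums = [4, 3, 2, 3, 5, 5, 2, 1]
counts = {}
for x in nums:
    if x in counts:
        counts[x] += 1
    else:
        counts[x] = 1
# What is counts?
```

Initial: counts = {}, nums = [4, 3, 2, 3, 5, 5, 2, 1]
See 4: counts = {4: 1}
See 3: counts = {4: 1, 3: 1}
See 2: counts = {4: 1, 3: 1, 2: 1}
See 3: counts = {4: 1, 3: 2, 2: 1}
See 5: counts = {4: 1, 3: 2, 2: 1, 5: 1}
See 5: counts = {4: 1, 3: 2, 2: 1, 5: 2}
See 2: counts = {4: 1, 3: 2, 2: 2, 5: 2}
See 1: counts = {4: 1, 3: 2, 2: 2, 5: 2, 1: 1}

{4: 1, 3: 2, 2: 2, 5: 2, 1: 1}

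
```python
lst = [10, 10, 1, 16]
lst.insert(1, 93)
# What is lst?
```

[10, 93, 10, 1, 16]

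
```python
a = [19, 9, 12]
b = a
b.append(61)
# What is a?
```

After line 1: a = [19, 9, 12]
After line 2 (b = a is an alias, same object): a = [19, 9, 12], b = [19, 9, 12]
After line 3 (b.append mutates the shared list): a = [19, 9, 12, 61], b = [19, 9, 12, 61]

[19, 9, 12, 61]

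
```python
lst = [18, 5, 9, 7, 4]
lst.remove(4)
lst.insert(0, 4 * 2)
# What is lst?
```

After line 1: lst = [18, 5, 9, 7, 4]
After line 2 (remove first 4): lst = [18, 5, 9, 7]
After line 3 (insert 8 at index 0): lst = [8, 18, 5, 9, 7]

[8, 18, 5, 9, 7]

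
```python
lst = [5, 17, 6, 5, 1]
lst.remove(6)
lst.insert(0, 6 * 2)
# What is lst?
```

After line 1: lst = [5, 17, 6, 5, 1]
After line 2 (remove first 6): lst = [5, 17, 5, 1]
After line 3 (insert 12 at index 0): lst = [12, 5, 17, 5, 1]

[12, 5, 17, 5, 1]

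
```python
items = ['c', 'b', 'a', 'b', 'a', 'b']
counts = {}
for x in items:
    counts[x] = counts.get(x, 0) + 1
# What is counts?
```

Initial: counts = {}, items = ['c', 'b', 'a', 'b', 'a', 'b']
See 'c': counts = {'c': 1}
See 'b': counts = {'c': 1, 'b': 1}
See 'a': counts = {'c': 1, 'b': 1, 'a': 1}
See 'b': counts = {'c': 1, 'b': 2, 'a': 1}
See 'a': counts = {'c': 1, 'b': 2, 'a': 2}
See 'b': counts = {'c': 1, 'b': 3, 'a': 2}

{'c': 1, 'b': 3, 'a': 2}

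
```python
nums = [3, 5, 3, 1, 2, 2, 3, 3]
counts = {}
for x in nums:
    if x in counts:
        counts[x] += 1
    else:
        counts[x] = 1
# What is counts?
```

Initial: counts = {}, nums = [3, 5, 3, 1, 2, 2, 3, 3]
See 3: counts = {3: 1}
See 5: counts = {3: 1, 5: 1}
See 3: counts = {3: 2, 5: 1}
See 1: counts = {3: 2, 5: 1, 1: 1}
See 2: counts = {3: 2, 5: 1, 1: 1, 2: 1}
See 2: counts = {3: 2, 5: 1, 1: 1, 2: 2}
See 3: counts = {3: 3, 5: 1, 1: 1, 2: 2}
See 3: counts = {3: 4, 5: 1, 1: 1, 2: 2}

{3: 4, 5: 1, 1: 1, 2: 2}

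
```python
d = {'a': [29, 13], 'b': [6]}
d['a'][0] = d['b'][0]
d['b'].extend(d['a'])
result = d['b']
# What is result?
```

After line 1: d = {'a': [29, 13], 'b': [6]}
After line 2 (a[0] = b[0] = 6): d = {'a': [6, 13], 'b': [6]}
After line 3 (b.extend(a) appends [6, 13]): d = {'a': [6, 13], 'b': [6, 6, 13]}
After line 4: result = d['b'] = [6, 6, 13]

[6, 6, 13]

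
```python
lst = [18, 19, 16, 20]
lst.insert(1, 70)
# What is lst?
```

[18, 70, 19, 16, 20]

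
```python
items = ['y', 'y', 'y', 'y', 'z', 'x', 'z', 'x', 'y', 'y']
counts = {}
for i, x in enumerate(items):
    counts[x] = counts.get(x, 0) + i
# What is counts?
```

Initial: counts = {}, items = ['y', 'y', 'y', 'y', 'z', 'x', 'z', 'x', 'y', 'y']
i=0, x='y': counts = {'y': 0}
i=1, x='y': counts = {'y': 1}
i=2, x='y': counts = {'y': 3}
i=3, x='y': counts = {'y': 6}
i=4, x='z': counts = {'y': 6, 'z': 4}
i=5, x='x': counts = {'y': 6, 'z': 4, 'x': 5}
i=6, x='z': counts = {'y': 6, 'z': 10, 'x': 5}
i=7, x='x': counts = {'y': 6, 'z': 10, 'x': 12}
i=8, x='y': counts = {'y': 14, 'z': 10, 'x': 12}
i=9, x='y': counts = {'y': 23, 'z': 10, 'x': 12}

{'y': 23, 'z': 10, 'x': 12}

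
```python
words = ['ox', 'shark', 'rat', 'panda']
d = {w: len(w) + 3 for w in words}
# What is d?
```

{'ox': 5, 'shark': 8, 'rat': 6, 'panda': 8}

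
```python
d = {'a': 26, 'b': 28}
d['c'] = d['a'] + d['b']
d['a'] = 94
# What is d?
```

After line 1: d = {'a': 26, 'b': 28}
After line 2 (d['c'] = 26 + 28): d = {'a': 26, 'b': 28, 'c': 54}
After line 3: d = {'a': 94, 'b': 28, 'c': 54}

{'a': 94, 'b': 28, 'c': 54}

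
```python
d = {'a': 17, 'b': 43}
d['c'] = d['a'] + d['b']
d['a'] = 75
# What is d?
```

After line 1: d = {'a': 17, 'b': 43}
After line 2 (d['c'] = 17 + 43): d = {'a': 17, 'b': 43, 'c': 60}
After line 3: d = {'a': 75, 'b': 43, 'c': 60}

{'a': 75, 'b': 43, 'c': 60}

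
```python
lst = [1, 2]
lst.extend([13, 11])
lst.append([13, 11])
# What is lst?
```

After line 1: lst = [1, 2]
After line 2 (extend unpacks [13, 11]): lst = [1, 2, 13, 11]
After line 3 (append adds [13, 11] as single element): lst = [1, 2, 13, 11, [13, 11]]

[1, 2, 13, 11, [13, 11]]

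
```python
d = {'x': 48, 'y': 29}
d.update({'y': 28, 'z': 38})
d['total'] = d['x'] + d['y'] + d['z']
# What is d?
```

After line 1: d = {'x': 48, 'y': 29}
After line 2 (y overwritten, z added): d = {'x': 48, 'y': 28, 'z': 38}
After line 3 (total = 48 + 28 + 38 = 114): d = {'x': 48, 'y': 28, 'z': 38, 'total': 114}

{'x': 48, 'y': 28, 'z': 38, 'total': 114}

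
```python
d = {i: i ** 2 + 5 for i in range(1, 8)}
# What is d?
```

{1: 6, 2: 9, 3: 14, 4: 21, 5: 30, 6: 41, 7: 54}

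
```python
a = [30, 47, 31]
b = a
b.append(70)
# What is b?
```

After line 1: a = [30, 47, 31]
After line 2 (b = a is an alias, same object): a = [30, 47, 31], b = [30, 47, 31]
After line 3 (b.append mutates the shared list): a = [30, 47, 31, 70], b = [30, 47, 31, 70]

[30, 47, 31, 70]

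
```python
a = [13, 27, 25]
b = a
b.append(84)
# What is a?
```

After line 1: a = [13, 27, 25]
After line 2 (b = a is an alias, same object): a = [13, 27, 25], b = [13, 27, 25]
After line 3 (b.append mutates the shared list): a = [13, 27, 25, 84], b = [13, 27, 25, 84]

[13, 27, 25, 84]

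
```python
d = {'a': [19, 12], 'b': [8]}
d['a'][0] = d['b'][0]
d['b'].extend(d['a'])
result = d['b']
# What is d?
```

After line 1: d = {'a': [19, 12], 'b': [8]}
After line 2 (a[0] = b[0] = 8): d = {'a': [8, 12], 'b': [8]}
After line 3 (b.extend(a) appends [8, 12]): d = {'a': [8, 12], 'b': [8, 8, 12]}
After line 4: result = d['b'] = [8, 8, 12]

{'a': [8, 12], 'b': [8, 8, 12]}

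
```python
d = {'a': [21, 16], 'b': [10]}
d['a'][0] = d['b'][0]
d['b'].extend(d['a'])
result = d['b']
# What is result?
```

After line 1: d = {'a': [21, 16], 'b': [10]}
After line 2 (a[0] = b[0] = 10): d = {'a': [10, 16], 'b': [10]}
After line 3 (b.extend(a) appends [10, 16]): d = {'a': [10, 16], 'b': [10, 10, 16]}
After line 4: result = d['b'] = [10, 10, 16]

[10, 10, 16]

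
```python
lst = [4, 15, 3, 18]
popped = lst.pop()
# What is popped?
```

18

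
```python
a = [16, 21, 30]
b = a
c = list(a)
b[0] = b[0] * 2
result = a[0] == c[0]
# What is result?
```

After line 1: a = [16, 21, 30]
After line 2 (b = a, alias): a = [16, 21, 30], b = [16, 21, 30]
After line 3 (c = list(a) is a copy, new object): c = [16, 21, 30]
After line 4 (b[0] = 16 * 2 = 32; mutates shared a/b): a = b = [32, 21, 30], c = [16, 21, 30]
After line 5 (a[0] = 32, c[0] = 16; result = False)

False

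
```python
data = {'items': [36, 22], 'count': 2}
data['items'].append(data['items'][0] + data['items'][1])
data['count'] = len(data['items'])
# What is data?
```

After line 1: data = {'items': [36, 22], 'count': 2}
After line 2 (append 36 + 22 = 58): data = {'items': [36, 22, 58], 'count': 2}
After line 3 (count = len(items) = 3): data = {'items': [36, 22, 58], 'count': 3}

{'items': [36, 22, 58], 'count': 3}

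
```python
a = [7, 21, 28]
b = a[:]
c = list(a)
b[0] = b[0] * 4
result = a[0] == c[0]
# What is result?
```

After line 1: a = [7, 21, 28]
After line 2 (b = a[:], copy): a = [7, 21, 28], b = [7, 21, 28]
After line 3 (c = list(a) is a copy, new object): c = [7, 21, 28]
After line 4 (b[0] = 7 * 4 = 28; only b mutates (copy)): a = [7, 21, 28], b = [28, 21, 28], c = [7, 21, 28]
After line 5 (a[0] = 7, c[0] = 7; result = True)

True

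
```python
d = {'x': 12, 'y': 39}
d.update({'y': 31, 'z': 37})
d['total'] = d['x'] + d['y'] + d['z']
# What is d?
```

After line 1: d = {'x': 12, 'y': 39}
After line 2 (y overwritten, z added): d = {'x': 12, 'y': 31, 'z': 37}
After line 3 (total = 12 + 31 + 37 = 80): d = {'x': 12, 'y': 31, 'z': 37, 'total': 80}

{'x': 12, 'y': 31, 'z': 37, 'total': 80}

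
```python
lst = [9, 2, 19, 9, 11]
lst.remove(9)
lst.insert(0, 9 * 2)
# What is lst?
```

After line 1: lst = [9, 2, 19, 9, 11]
After line 2 (remove first 9): lst = [2, 19, 9, 11]
After line 3 (insert 18 at index 0): lst = [18, 2, 19, 9, 11]

[18, 2, 19, 9, 11]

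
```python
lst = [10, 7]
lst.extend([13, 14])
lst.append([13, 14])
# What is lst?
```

After line 1: lst = [10, 7]
After line 2 (extend unpacks [13, 14]): lst = [10, 7, 13, 14]
After line 3 (append adds [13, 14] as single element): lst = [10, 7, 13, 14, [13, 14]]

[10, 7, 13, 14, [13, 14]]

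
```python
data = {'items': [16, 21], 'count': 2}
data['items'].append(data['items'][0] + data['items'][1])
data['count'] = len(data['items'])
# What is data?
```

After line 1: data = {'items': [16, 21], 'count': 2}
After line 2 (append 16 + 21 = 37): data = {'items': [16, 21, 37], 'count': 2}
After line 3 (count = len(items) = 3): data = {'items': [16, 21, 37], 'count': 3}

{'items': [16, 21, 37], 'count': 3}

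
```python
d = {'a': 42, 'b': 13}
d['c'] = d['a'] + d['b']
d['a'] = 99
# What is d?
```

After line 1: d = {'a': 42, 'b': 13}
After line 2 (d['c'] = 42 + 13): d = {'a': 42, 'b': 13, 'c': 55}
After line 3: d = {'a': 99, 'b': 13, 'c': 55}

{'a': 99, 'b': 13, 'c': 55}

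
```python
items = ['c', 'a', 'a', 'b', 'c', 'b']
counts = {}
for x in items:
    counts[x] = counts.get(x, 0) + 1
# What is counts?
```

Initial: counts = {}, items = ['c', 'a', 'a', 'b', 'c', 'b']
See 'c': counts = {'c': 1}
See 'a': counts = {'c': 1, 'a': 1}
See 'a': counts = {'c': 1, 'a': 2}
See 'b': counts = {'c': 1, 'a': 2, 'b': 1}
See 'c': counts = {'c': 2, 'a': 2, 'b': 1}
See 'b': counts = {'c': 2, 'a': 2, 'b': 2}

{'c': 2, 'a': 2, 'b': 2}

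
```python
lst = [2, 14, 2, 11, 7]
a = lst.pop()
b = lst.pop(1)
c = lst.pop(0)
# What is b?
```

After line 1: lst = [2, 14, 2, 11, 7]
After line 2 (pop() -> a = 7): lst = [2, 14, 2, 11]
After line 3 (pop(1) -> b = 14): lst = [2, 2, 11]
After line 4 (pop(0) -> c = 2): lst = [2, 11]

14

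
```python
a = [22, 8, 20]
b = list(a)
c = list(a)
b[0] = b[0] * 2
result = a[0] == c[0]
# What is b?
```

After line 1: a = [22, 8, 20]
After line 2 (b = list(a), copy): a = [22, 8, 20], b = [22, 8, 20]
After line 3 (c = list(a) is a copy, new object): c = [22, 8, 20]
After line 4 (b[0] = 22 * 2 = 44; only b mutates (copy)): a = [22, 8, 20], b = [44, 8, 20], c = [22, 8, 20]
After line 5 (a[0] = 22, c[0] = 22; result = True)

[44, 8, 20]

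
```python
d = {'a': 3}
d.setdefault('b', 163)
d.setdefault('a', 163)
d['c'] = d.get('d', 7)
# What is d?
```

After line 1: d = {'a': 3}
After line 2 (setdefault adds 'b'=163): d = {'a': 3, 'b': 163}
After line 3 (setdefault 'a' no-op, already exists): d = {'a': 3, 'b': 163}
After line 4 (get('d', 7) returns default since 'd' not in d): d = {'a': 3, 'b': 163, 'c': 7}

{'a': 3, 'b': 163, 'c': 7}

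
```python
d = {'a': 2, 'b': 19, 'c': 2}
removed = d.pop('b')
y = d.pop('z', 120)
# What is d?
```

After line 1: d = {'a': 2, 'b': 19, 'c': 2}
After line 2 (pop 'b' returns 19): d = {'a': 2, 'c': 2}, removed = 19
After line 3 (pop 'z' missing, returns default 120): d = {'a': 2, 'c': 2}, y = 120

{'a': 2, 'c': 2}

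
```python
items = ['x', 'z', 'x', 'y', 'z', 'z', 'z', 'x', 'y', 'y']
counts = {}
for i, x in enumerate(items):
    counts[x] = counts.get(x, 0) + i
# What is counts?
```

Initial: counts = {}, items = ['x', 'z', 'x', 'y', 'z', 'z', 'z', 'x', 'y', 'y']
i=0, x='x': counts = {'x': 0}
i=1, x='z': counts = {'x': 0, 'z': 1}
i=2, x='x': counts = {'x': 2, 'z': 1}
i=3, x='y': counts = {'x': 2, 'z': 1, 'y': 3}
i=4, x='z': counts = {'x': 2, 'z': 5, 'y': 3}
i=5, x='z': counts = {'x': 2, 'z': 10, 'y': 3}
i=6, x='z': counts = {'x': 2, 'z': 16, 'y': 3}
i=7, x='x': counts = {'x': 9, 'z': 16, 'y': 3}
i=8, x='y': counts = {'x': 9, 'z': 16, 'y': 11}
i=9, x='y': counts = {'x': 9, 'z': 16, 'y': 20}

{'x': 9, 'z': 16, 'y': 20}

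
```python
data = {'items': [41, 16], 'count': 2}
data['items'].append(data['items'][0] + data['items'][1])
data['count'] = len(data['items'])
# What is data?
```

After line 1: data = {'items': [41, 16], 'count': 2}
After line 2 (append 41 + 16 = 57): data = {'items': [41, 16, 57], 'count': 2}
After line 3 (count = len(items) = 3): data = {'items': [41, 16, 57], 'count': 3}

{'items': [41, 16, 57], 'count': 3}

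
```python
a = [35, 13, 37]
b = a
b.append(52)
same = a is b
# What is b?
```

After line 1: a = [35, 13, 37]
After line 2 (b = a is an alias, same object): a = [35, 13, 37], b = [35, 13, 37]
After line 3 (b.append mutates the shared list): a = [35, 13, 37, 52], b = [35, 13, 37, 52]
After line 4 (same = a is b; same object -> True): same = True

[35, 13, 37, 52]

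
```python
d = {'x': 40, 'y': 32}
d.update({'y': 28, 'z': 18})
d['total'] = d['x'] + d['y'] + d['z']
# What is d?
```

After line 1: d = {'x': 40, 'y': 32}
After line 2 (y overwritten, z added): d = {'x': 40, 'y': 28, 'z': 18}
After line 3 (total = 40 + 28 + 18 = 86): d = {'x': 40, 'y': 28, 'z': 18, 'total': 86}

{'x': 40, 'y': 28, 'z': 18, 'total': 86}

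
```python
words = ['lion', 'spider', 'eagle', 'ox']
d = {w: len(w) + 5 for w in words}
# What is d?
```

{'lion': 9, 'spider': 11, 'eagle': 10, 'ox': 7}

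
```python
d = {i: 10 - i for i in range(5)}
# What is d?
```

{0: 10, 1: 9, 2: 8, 3: 7, 4: 6}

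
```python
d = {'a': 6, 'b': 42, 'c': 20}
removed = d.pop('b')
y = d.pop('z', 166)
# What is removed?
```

After line 1: d = {'a': 6, 'b': 42, 'c': 20}
After line 2 (pop 'b' returns 42): d = {'a': 6, 'c': 20}, removed = 42
After line 3 (pop 'z' missing, returns default 166): d = {'a': 6, 'c': 20}, y = 166

42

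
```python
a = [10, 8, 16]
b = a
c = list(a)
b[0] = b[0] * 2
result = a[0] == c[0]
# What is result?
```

After line 1: a = [10, 8, 16]
After line 2 (b = a, alias): a = [10, 8, 16], b = [10, 8, 16]
After line 3 (c = list(a) is a copy, new object): c = [10, 8, 16]
After line 4 (b[0] = 10 * 2 = 20; mutates shared a/b): a = b = [20, 8, 16], c = [10, 8, 16]
After line 5 (a[0] = 20, c[0] = 10; result = False)

False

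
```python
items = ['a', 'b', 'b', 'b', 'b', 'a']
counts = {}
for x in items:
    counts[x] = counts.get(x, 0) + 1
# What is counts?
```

Initial: counts = {}, items = ['a', 'b', 'b', 'b', 'b', 'a']
See 'a': counts = {'a': 1}
See 'b': counts = {'a': 1, 'b': 1}
See 'b': counts = {'a': 1, 'b': 2}
See 'b': counts = {'a': 1, 'b': 3}
See 'b': counts = {'a': 1, 'b': 4}
See 'a': counts = {'a': 2, 'b': 4}

{'a': 2, 'b': 4}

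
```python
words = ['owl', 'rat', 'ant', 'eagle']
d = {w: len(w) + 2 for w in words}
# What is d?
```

{'owl': 5, 'rat': 5, 'ant': 5, 'eagle': 7}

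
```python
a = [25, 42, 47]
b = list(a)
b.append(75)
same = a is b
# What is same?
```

After line 1: a = [25, 42, 47]
After line 2 (b = list(a) is a shallow copy, new object): a = [25, 42, 47], b = [25, 42, 47]
After line 3 (append only mutates b): a = [25, 42, 47], b = [25, 42, 47, 75]
After line 4 (same = a is b; different objects -> False): same = False

False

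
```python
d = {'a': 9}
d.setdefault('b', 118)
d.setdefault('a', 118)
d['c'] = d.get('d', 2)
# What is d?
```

After line 1: d = {'a': 9}
After line 2 (setdefault adds 'b'=118): d = {'a': 9, 'b': 118}
After line 3 (setdefault 'a' no-op, already exists): d = {'a': 9, 'b': 118}
After line 4 (get('d', 2) returns default since 'd' not in d): d = {'a': 9, 'b': 118, 'c': 2}

{'a': 9, 'b': 118, 'c': 2}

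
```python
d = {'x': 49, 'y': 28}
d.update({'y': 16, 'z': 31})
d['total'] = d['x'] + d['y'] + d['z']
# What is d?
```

After line 1: d = {'x': 49, 'y': 28}
After line 2 (y overwritten, z added): d = {'x': 49, 'y': 16, 'z': 31}
After line 3 (total = 49 + 16 + 31 = 96): d = {'x': 49, 'y': 16, 'z': 31, 'total': 96}

{'x': 49, 'y': 16, 'z': 31, 'total': 96}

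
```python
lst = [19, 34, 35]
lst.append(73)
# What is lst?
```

[19, 34, 35, 73]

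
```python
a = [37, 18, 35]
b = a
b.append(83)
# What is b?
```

After line 1: a = [37, 18, 35]
After line 2 (b = a is an alias, same object): a = [37, 18, 35], b = [37, 18, 35]
After line 3 (b.append mutates the shared list): a = [37, 18, 35, 83], b = [37, 18, 35, 83]

[37, 18, 35, 83]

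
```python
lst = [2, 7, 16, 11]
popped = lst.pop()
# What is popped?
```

11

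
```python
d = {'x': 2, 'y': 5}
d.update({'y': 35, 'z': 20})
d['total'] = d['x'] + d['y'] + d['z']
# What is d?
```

After line 1: d = {'x': 2, 'y': 5}
After line 2 (y overwritten, z added): d = {'x': 2, 'y': 35, 'z': 20}
After line 3 (total = 2 + 35 + 20 = 57): d = {'x': 2, 'y': 35, 'z': 20, 'total': 57}

{'x': 2, 'y': 35, 'z': 20, 'total': 57}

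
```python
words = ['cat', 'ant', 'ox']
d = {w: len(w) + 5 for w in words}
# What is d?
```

{'cat': 8, 'ant': 8, 'ox': 7}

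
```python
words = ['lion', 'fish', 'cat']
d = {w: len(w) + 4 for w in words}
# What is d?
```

{'lion': 8, 'fish': 8, 'cat': 7}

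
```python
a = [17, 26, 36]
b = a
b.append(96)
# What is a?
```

After line 1: a = [17, 26, 36]
After line 2 (b = a is an alias, same object): a = [17, 26, 36], b = [17, 26, 36]
After line 3 (b.append mutates the shared list): a = [17, 26, 36, 96], b = [17, 26, 36, 96]

[17, 26, 36, 96]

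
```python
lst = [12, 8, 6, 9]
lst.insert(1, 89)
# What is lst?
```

[12, 89, 8, 6, 9]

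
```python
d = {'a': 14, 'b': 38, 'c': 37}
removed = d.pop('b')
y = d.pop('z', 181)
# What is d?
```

After line 1: d = {'a': 14, 'b': 38, 'c': 37}
After line 2 (pop 'b' returns 38): d = {'a': 14, 'c': 37}, removed = 38
After line 3 (pop 'z' missing, returns default 181): d = {'a': 14, 'c': 37}, y = 181

{'a': 14, 'c': 37}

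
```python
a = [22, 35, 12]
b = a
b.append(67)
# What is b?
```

After line 1: a = [22, 35, 12]
After line 2 (b = a is an alias, same object): a = [22, 35, 12], b = [22, 35, 12]
After line 3 (b.append mutates the shared list): a = [22, 35, 12, 67], b = [22, 35, 12, 67]

[22, 35, 12, 67]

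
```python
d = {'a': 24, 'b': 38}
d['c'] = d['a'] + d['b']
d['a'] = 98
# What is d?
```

After line 1: d = {'a': 24, 'b': 38}
After line 2 (d['c'] = 24 + 38): d = {'a': 24, 'b': 38, 'c': 62}
After line 3: d = {'a': 98, 'b': 38, 'c': 62}

{'a': 98, 'b': 38, 'c': 62}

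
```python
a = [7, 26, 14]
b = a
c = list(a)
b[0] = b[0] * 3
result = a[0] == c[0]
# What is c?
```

After line 1: a = [7, 26, 14]
After line 2 (b = a, alias): a = [7, 26, 14], b = [7, 26, 14]
After line 3 (c = list(a) is a copy, new object): c = [7, 26, 14]
After line 4 (b[0] = 7 * 3 = 21; mutates shared a/b): a = b = [21, 26, 14], c = [7, 26, 14]
After line 5 (a[0] = 21, c[0] = 7; result = False)

[7, 26, 14]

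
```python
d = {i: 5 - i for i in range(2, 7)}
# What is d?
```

{2: 3, 3: 2, 4: 1, 5: 0, 6: -1}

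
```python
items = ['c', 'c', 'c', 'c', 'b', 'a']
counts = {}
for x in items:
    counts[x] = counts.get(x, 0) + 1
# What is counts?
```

Initial: counts = {}, items = ['c', 'c', 'c', 'c', 'b', 'a']
See 'c': counts = {'c': 1}
See 'c': counts = {'c': 2}
See 'c': counts = {'c': 3}
See 'c': counts = {'c': 4}
See 'b': counts = {'c': 4, 'b': 1}
See 'a': counts = {'c': 4, 'b': 1, 'a': 1}

{'c': 4, 'b': 1, 'a': 1}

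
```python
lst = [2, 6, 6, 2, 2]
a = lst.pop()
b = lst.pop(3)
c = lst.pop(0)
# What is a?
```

After line 1: lst = [2, 6, 6, 2, 2]
After line 2 (pop() -> a = 2): lst = [2, 6, 6, 2]
After line 3 (pop(3) -> b = 2): lst = [2, 6, 6]
After line 4 (pop(0) -> c = 2): lst = [6, 6]

2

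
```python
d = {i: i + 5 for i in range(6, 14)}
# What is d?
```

{6: 11, 7: 12, 8: 13, 9: 14, 10: 15, 11: 16, 12: 17, 13: 18}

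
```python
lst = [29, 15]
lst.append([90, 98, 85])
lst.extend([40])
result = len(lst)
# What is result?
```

After line 1: lst = [29, 15]
After line 2 (append adds [90, 98, 85] as single element): lst = [29, 15, [90, 98, 85]]
After line 3 (extend unpacks [40], adds 40): lst = [29, 15, [90, 98, 85], 40]
After line 4: result = len(lst) = 4

4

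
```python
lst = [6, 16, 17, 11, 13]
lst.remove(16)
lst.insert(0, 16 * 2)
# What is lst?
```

After line 1: lst = [6, 16, 17, 11, 13]
After line 2 (remove first 16): lst = [6, 17, 11, 13]
After line 3 (insert 32 at index 0): lst = [32, 6, 17, 11, 13]

[32, 6, 17, 11, 13]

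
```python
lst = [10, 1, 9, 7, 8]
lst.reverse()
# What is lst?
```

[8, 7, 9, 1, 10]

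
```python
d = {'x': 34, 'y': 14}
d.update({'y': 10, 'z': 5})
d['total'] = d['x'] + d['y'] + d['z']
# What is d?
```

After line 1: d = {'x': 34, 'y': 14}
After line 2 (y overwritten, z added): d = {'x': 34, 'y': 10, 'z': 5}
After line 3 (total = 34 + 10 + 5 = 49): d = {'x': 34, 'y': 10, 'z': 5, 'total': 49}

{'x': 34, 'y': 10, 'z': 5, 'total': 49}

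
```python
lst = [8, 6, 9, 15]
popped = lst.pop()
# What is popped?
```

15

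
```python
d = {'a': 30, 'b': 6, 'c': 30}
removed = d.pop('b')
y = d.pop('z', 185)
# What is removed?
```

After line 1: d = {'a': 30, 'b': 6, 'c': 30}
After line 2 (pop 'b' returns 6): d = {'a': 30, 'c': 30}, removed = 6
After line 3 (pop 'z' missing, returns default 185): d = {'a': 30, 'c': 30}, y = 185

6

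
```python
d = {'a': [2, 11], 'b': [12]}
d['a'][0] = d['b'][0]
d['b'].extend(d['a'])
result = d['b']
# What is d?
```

After line 1: d = {'a': [2, 11], 'b': [12]}
After line 2 (a[0] = b[0] = 12): d = {'a': [12, 11], 'b': [12]}
After line 3 (b.extend(a) appends [12, 11]): d = {'a': [12, 11], 'b': [12, 12, 11]}
After line 4: result = d['b'] = [12, 12, 11]

{'a': [12, 11], 'b': [12, 12, 11]}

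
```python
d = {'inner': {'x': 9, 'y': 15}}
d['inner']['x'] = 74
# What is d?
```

After line 1: d = {'inner': {'x': 9, 'y': 15}}
After line 2 (inner x overwritten): d = {'inner': {'x': 74, 'y': 15}}

{'inner': {'x': 74, 'y': 15}}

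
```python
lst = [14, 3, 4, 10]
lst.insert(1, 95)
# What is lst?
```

[14, 95, 3, 4, 10]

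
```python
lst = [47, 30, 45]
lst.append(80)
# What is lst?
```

[47, 30, 45, 80]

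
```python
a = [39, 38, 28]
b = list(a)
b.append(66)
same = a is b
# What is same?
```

After line 1: a = [39, 38, 28]
After line 2 (b = list(a) is a shallow copy, new object): a = [39, 38, 28], b = [39, 38, 28]
After line 3 (append only mutates b): a = [39, 38, 28], b = [39, 38, 28, 66]
After line 4 (same = a is b; different objects -> False): same = False

False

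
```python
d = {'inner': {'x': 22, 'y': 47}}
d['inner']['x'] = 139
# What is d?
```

After line 1: d = {'inner': {'x': 22, 'y': 47}}
After line 2 (inner x overwritten): d = {'inner': {'x': 139, 'y': 47}}

{'inner': {'x': 139, 'y': 47}}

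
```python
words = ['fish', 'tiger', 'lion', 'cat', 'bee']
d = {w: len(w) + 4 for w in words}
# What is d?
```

{'fish': 8, 'tiger': 9, 'lion': 8, 'cat': 7, 'bee': 7}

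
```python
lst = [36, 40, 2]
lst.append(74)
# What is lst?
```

[36, 40, 2, 74]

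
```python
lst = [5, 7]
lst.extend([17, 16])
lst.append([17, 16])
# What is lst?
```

After line 1: lst = [5, 7]
After line 2 (extend unpacks [17, 16]): lst = [5, 7, 17, 16]
After line 3 (append adds [17, 16] as single element): lst = [5, 7, 17, 16, [17, 16]]

[5, 7, 17, 16, [17, 16]]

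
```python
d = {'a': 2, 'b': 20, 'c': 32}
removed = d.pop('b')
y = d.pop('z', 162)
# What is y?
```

After line 1: d = {'a': 2, 'b': 20, 'c': 32}
After line 2 (pop 'b' returns 20): d = {'a': 2, 'c': 32}, removed = 20
After line 3 (pop 'z' missing, returns default 162): d = {'a': 2, 'c': 32}, y = 162

162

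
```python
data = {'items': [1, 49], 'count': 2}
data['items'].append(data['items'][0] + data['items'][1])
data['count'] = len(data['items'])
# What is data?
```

After line 1: data = {'items': [1, 49], 'count': 2}
After line 2 (append 1 + 49 = 50): data = {'items': [1, 49, 50], 'count': 2}
After line 3 (count = len(items) = 3): data = {'items': [1, 49, 50], 'count': 3}

{'items': [1, 49, 50], 'count': 3}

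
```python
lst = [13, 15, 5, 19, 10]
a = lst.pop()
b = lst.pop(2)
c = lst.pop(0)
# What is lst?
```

After line 1: lst = [13, 15, 5, 19, 10]
After line 2 (pop() -> a = 10): lst = [13, 15, 5, 19]
After line 3 (pop(2) -> b = 5): lst = [13, 15, 19]
After line 4 (pop(0) -> c = 13): lst = [15, 19]

[15, 19]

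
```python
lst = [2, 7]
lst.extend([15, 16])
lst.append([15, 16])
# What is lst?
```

After line 1: lst = [2, 7]
After line 2 (extend unpacks [15, 16]): lst = [2, 7, 15, 16]
After line 3 (append adds [15, 16] as single element): lst = [2, 7, 15, 16, [15, 16]]

[2, 7, 15, 16, [15, 16]]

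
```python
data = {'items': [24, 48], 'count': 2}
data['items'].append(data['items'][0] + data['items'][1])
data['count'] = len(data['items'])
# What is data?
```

After line 1: data = {'items': [24, 48], 'count': 2}
After line 2 (append 24 + 48 = 72): data = {'items': [24, 48, 72], 'count': 2}
After line 3 (count = len(items) = 3): data = {'items': [24, 48, 72], 'count': 3}

{'items': [24, 48, 72], 'count': 3}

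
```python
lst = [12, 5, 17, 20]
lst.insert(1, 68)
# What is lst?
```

[12, 68, 5, 17, 20]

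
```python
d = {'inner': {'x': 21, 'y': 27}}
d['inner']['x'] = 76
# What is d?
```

After line 1: d = {'inner': {'x': 21, 'y': 27}}
After line 2 (inner x overwritten): d = {'inner': {'x': 76, 'y': 27}}

{'inner': {'x': 76, 'y': 27}}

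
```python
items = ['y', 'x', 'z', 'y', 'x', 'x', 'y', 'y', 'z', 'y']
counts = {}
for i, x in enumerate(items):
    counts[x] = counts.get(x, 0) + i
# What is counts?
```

Initial: counts = {}, items = ['y', 'x', 'z', 'y', 'x', 'x', 'y', 'y', 'z', 'y']
i=0, x='y': counts = {'y': 0}
i=1, x='x': counts = {'y': 0, 'x': 1}
i=2, x='z': counts = {'y': 0, 'x': 1, 'z': 2}
i=3, x='y': counts = {'y': 3, 'x': 1, 'z': 2}
i=4, x='x': counts = {'y': 3, 'x': 5, 'z': 2}
i=5, x='x': counts = {'y': 3, 'x': 10, 'z': 2}
i=6, x='y': counts = {'y': 9, 'x': 10, 'z': 2}
i=7, x='y': counts = {'y': 16, 'x': 10, 'z': 2}
i=8, x='z': counts = {'y': 16, 'x': 10, 'z': 10}
i=9, x='y': counts = {'y': 25, 'x': 10, 'z': 10}

{'y': 25, 'x': 10, 'z': 10}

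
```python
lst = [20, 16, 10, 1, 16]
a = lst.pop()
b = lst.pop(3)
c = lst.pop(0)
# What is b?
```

After line 1: lst = [20, 16, 10, 1, 16]
After line 2 (pop() -> a = 16): lst = [20, 16, 10, 1]
After line 3 (pop(3) -> b = 1): lst = [20, 16, 10]
After line 4 (pop(0) -> c = 20): lst = [16, 10]

1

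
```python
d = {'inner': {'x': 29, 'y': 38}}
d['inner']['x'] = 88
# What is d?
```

After line 1: d = {'inner': {'x': 29, 'y': 38}}
After line 2 (inner x overwritten): d = {'inner': {'x': 88, 'y': 38}}

{'inner': {'x': 88, 'y': 38}}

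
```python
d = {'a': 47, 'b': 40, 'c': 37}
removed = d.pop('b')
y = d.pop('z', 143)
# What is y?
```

After line 1: d = {'a': 47, 'b': 40, 'c': 37}
After line 2 (pop 'b' returns 40): d = {'a': 47, 'c': 37}, removed = 40
After line 3 (pop 'z' missing, returns default 143): d = {'a': 47, 'c': 37}, y = 143

143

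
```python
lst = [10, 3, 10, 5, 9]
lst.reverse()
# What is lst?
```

[9, 5, 10, 3, 10]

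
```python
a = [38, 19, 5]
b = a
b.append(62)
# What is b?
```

After line 1: a = [38, 19, 5]
After line 2 (b = a is an alias, same object): a = [38, 19, 5], b = [38, 19, 5]
After line 3 (b.append mutates the shared list): a = [38, 19, 5, 62], b = [38, 19, 5, 62]

[38, 19, 5, 62]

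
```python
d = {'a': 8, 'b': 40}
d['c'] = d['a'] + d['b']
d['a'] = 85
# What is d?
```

After line 1: d = {'a': 8, 'b': 40}
After line 2 (d['c'] = 8 + 40): d = {'a': 8, 'b': 40, 'c': 48}
After line 3: d = {'a': 85, 'b': 40, 'c': 48}

{'a': 85, 'b': 40, 'c': 48}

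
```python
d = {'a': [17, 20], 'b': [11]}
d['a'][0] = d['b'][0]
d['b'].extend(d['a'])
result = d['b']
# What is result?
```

After line 1: d = {'a': [17, 20], 'b': [11]}
After line 2 (a[0] = b[0] = 11): d = {'a': [11, 20], 'b': [11]}
After line 3 (b.extend(a) appends [11, 20]): d = {'a': [11, 20], 'b': [11, 11, 20]}
After line 4: result = d['b'] = [11, 11, 20]

[11, 11, 20]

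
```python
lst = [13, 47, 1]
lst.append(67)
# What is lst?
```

[13, 47, 1, 67]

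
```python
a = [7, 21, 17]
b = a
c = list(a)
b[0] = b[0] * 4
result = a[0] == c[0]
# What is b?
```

After line 1: a = [7, 21, 17]
After line 2 (b = a, alias): a = [7, 21, 17], b = [7, 21, 17]
After line 3 (c = list(a) is a copy, new object): c = [7, 21, 17]
After line 4 (b[0] = 7 * 4 = 28; mutates shared a/b): a = b = [28, 21, 17], c = [7, 21, 17]
After line 5 (a[0] = 28, c[0] = 7; result = False)

[28, 21, 17]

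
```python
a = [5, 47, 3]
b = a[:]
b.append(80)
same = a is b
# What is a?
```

After line 1: a = [5, 47, 3]
After line 2 (b = a[:] is a shallow copy, new object): a = [5, 47, 3], b = [5, 47, 3]
After line 3 (append only mutates b): a = [5, 47, 3], b = [5, 47, 3, 80]
After line 4 (same = a is b; different objects -> False): same = False

[5, 47, 3]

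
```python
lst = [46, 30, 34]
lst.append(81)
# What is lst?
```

[46, 30, 34, 81]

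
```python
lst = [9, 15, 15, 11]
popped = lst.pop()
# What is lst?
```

[9, 15, 15]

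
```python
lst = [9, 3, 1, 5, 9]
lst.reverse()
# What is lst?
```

[9, 5, 1, 3, 9]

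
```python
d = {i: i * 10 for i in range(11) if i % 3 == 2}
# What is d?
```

{2: 20, 5: 50, 8: 80}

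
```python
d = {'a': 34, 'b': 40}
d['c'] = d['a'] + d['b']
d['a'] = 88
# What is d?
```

After line 1: d = {'a': 34, 'b': 40}
After line 2 (d['c'] = 34 + 40): d = {'a': 34, 'b': 40, 'c': 74}
After line 3: d = {'a': 88, 'b': 40, 'c': 74}

{'a': 88, 'b': 40, 'c': 74}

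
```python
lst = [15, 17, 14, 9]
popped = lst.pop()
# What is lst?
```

[15, 17, 14]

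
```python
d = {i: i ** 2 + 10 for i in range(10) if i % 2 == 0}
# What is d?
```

{0: 10, 2: 14, 4: 26, 6: 46, 8: 74}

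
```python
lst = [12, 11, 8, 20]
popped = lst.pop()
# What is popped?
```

20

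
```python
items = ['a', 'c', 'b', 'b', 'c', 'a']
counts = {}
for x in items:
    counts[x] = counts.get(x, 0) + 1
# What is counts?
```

Initial: counts = {}, items = ['a', 'c', 'b', 'b', 'c', 'a']
See 'a': counts = {'a': 1}
See 'c': counts = {'a': 1, 'c': 1}
See 'b': counts = {'a': 1, 'c': 1, 'b': 1}
See 'b': counts = {'a': 1, 'c': 1, 'b': 2}
See 'c': counts = {'a': 1, 'c': 2, 'b': 2}
See 'a': counts = {'a': 2, 'c': 2, 'b': 2}

{'a': 2, 'c': 2, 'b': 2}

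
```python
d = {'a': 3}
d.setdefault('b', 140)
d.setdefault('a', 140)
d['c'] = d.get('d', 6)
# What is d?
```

After line 1: d = {'a': 3}
After line 2 (setdefault adds 'b'=140): d = {'a': 3, 'b': 140}
After line 3 (setdefault 'a' no-op, already exists): d = {'a': 3, 'b': 140}
After line 4 (get('d', 6) returns default since 'd' not in d): d = {'a': 3, 'b': 140, 'c': 6}

{'a': 3, 'b': 140, 'c': 6}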